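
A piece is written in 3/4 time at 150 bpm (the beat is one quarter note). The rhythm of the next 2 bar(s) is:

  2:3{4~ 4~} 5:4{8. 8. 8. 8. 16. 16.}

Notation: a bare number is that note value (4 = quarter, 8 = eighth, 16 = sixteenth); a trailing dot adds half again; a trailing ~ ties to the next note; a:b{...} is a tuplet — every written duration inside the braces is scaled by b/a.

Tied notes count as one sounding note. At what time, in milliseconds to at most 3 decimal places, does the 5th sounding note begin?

note 5 onset = 27/5b = 2160.0ms

1. 0.0ms @ 0 + 1440.0ms (18/5)
2. 1440.0ms @ 18/5 + 240.0ms (3/5)
3. 1680.0ms @ 21/5 + 240.0ms (3/5)
4. 1920.0ms @ 24/5 + 240.0ms (3/5)
5. 2160.0ms @ 27/5 + 120.0ms (3/10)
6. 2280.0ms @ 57/10 + 120.0ms (3/10)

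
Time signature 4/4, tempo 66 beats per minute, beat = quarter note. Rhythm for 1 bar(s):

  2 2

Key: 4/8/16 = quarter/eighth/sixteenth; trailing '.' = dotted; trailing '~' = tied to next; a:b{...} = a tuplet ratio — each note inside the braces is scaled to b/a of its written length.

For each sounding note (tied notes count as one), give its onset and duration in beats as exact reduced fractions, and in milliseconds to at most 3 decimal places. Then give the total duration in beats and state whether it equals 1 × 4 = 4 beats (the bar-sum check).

1) 0.0ms=0b +1818.182ms=2b
2) 1818.182ms=2b +1818.182ms=2b
Σ=4b of 4 (66bpm 4/4) — PASS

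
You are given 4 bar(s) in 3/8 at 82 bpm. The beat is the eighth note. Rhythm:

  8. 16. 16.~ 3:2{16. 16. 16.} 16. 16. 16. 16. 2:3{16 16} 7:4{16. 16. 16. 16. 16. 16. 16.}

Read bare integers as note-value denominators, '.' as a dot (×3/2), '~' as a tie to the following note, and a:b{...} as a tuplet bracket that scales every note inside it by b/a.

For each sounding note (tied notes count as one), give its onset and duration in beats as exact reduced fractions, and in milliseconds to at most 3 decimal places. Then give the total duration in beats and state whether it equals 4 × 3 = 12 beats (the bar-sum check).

1) 0.0ms=0b +1097.561ms=3/2b
2) 1097.561ms=3/2b +548.78ms=3/4b
3) 1646.341ms=9/4b +914.634ms=5/4b
4) 2560.976ms=7/2b +365.854ms=1/2b
5) 2926.829ms=4b +365.854ms=1/2b
6) 3292.683ms=9/2b +548.78ms=3/4b
7) 3841.463ms=21/4b +548.78ms=3/4b
8) 4390.244ms=6b +548.78ms=3/4b
9) 4939.024ms=27/4b +548.78ms=3/4b
10) 5487.805ms=15/2b +548.78ms=3/4b
11) 6036.585ms=33/4b +548.78ms=3/4b
12) 6585.366ms=9b +313.589ms=3/7b
13) 6898.955ms=66/7b +313.589ms=3/7b
14) 7212.544ms=69/7b +313.589ms=3/7b
15) 7526.132ms=72/7b +313.589ms=3/7b
16) 7839.721ms=75/7b +313.589ms=3/7b
17) 8153.31ms=78/7b +313.589ms=3/7b
18) 8466.899ms=81/7b +313.589ms=3/7b
Σ=12b of 12 (82bpm 3/8) — PASS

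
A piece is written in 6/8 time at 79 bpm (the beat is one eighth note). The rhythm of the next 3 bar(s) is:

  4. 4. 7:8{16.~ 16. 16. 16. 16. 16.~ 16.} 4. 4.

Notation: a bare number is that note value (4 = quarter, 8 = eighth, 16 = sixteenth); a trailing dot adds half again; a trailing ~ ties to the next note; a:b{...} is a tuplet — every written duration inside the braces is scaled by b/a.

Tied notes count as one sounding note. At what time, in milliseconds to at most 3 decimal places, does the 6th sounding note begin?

1. 0.0ms @ 0 + 2278.481ms (3)
2. 2278.481ms @ 3 + 2278.481ms (3)
3. 4556.962ms @ 6 + 1301.989ms (12/7)
4. 5858.951ms @ 54/7 + 650.995ms (6/7)
5. 6509.946ms @ 60/7 + 650.995ms (6/7)
6. 7160.94ms @ 66/7 + 650.995ms (6/7)
7. 7811.935ms @ 72/7 + 1301.989ms (12/7)
8. 9113.924ms @ 12 + 2278.481ms (3)
9. 11392.405ms @ 15 + 2278.481ms (3)

note 6 onset = 66/7b = 7160.94ms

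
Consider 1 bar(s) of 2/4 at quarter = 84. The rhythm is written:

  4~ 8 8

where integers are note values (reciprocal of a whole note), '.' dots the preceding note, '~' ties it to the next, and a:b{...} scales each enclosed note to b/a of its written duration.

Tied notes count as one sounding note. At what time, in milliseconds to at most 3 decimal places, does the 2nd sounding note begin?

note 2 onset = 3/2b = 1071.429ms

1. 0.0ms @ 0 + 1071.429ms (3/2)
2. 1071.429ms @ 3/2 + 357.143ms (1/2)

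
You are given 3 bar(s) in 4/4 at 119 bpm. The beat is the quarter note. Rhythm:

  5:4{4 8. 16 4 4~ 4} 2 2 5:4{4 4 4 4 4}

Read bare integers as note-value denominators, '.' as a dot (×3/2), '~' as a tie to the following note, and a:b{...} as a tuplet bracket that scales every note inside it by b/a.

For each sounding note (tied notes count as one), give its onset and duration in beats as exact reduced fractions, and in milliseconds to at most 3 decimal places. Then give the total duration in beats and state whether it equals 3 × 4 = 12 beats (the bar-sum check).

1) 0.0ms=0b +403.361ms=4/5b
2) 403.361ms=4/5b +302.521ms=3/5b
3) 705.882ms=7/5b +100.84ms=1/5b
4) 806.723ms=8/5b +403.361ms=4/5b
5) 1210.084ms=12/5b +806.723ms=8/5b
6) 2016.807ms=4b +1008.403ms=2b
7) 3025.21ms=6b +1008.403ms=2b
8) 4033.613ms=8b +403.361ms=4/5b
9) 4436.975ms=44/5b +403.361ms=4/5b
10) 4840.336ms=48/5b +403.361ms=4/5b
11) 5243.697ms=52/5b +403.361ms=4/5b
12) 5647.059ms=56/5b +403.361ms=4/5b
Σ=12b of 12 (119bpm 4/4) — PASS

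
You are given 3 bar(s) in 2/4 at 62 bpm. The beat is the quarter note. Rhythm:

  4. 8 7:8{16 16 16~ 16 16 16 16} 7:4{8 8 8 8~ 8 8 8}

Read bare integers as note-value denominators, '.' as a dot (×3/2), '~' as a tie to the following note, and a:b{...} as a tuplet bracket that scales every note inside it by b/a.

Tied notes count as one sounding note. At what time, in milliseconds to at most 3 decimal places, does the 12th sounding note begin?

1. 0.0ms @ 0 + 1451.613ms (3/2)
2. 1451.613ms @ 3/2 + 483.871ms (1/2)
3. 1935.484ms @ 2 + 276.498ms (2/7)
4. 2211.982ms @ 16/7 + 276.498ms (2/7)
5. 2488.479ms @ 18/7 + 552.995ms (4/7)
6. 3041.475ms @ 22/7 + 276.498ms (2/7)
7. 3317.972ms @ 24/7 + 276.498ms (2/7)
8. 3594.47ms @ 26/7 + 276.498ms (2/7)
9. 3870.968ms @ 4 + 276.498ms (2/7)
10. 4147.465ms @ 30/7 + 276.498ms (2/7)
11. 4423.963ms @ 32/7 + 276.498ms (2/7)
12. 4700.461ms @ 34/7 + 552.995ms (4/7)
13. 5253.456ms @ 38/7 + 276.498ms (2/7)
14. 5529.954ms @ 40/7 + 276.498ms (2/7)

note 12 onset = 34/7b = 4700.461ms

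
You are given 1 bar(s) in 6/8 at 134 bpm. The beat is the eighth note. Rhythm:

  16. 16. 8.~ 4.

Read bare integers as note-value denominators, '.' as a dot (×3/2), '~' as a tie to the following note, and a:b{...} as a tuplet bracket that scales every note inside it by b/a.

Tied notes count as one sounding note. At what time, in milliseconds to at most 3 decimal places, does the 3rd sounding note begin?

1. 0.0ms @ 0 + 335.821ms (3/4)
2. 335.821ms @ 3/4 + 335.821ms (3/4)
3. 671.642ms @ 3/2 + 2014.925ms (9/2)

note 3 onset = 3/2b = 671.642ms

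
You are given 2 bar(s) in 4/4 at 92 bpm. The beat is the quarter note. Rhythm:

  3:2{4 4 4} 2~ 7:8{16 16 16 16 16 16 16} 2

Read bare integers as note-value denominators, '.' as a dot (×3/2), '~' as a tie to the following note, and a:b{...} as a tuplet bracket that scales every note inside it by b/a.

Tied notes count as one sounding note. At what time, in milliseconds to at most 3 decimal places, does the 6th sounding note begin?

1. 0.0ms @ 0 + 434.783ms (2/3)
2. 434.783ms @ 2/3 + 434.783ms (2/3)
3. 869.565ms @ 4/3 + 434.783ms (2/3)
4. 1304.348ms @ 2 + 1490.683ms (16/7)
5. 2795.031ms @ 30/7 + 186.335ms (2/7)
6. 2981.366ms @ 32/7 + 186.335ms (2/7)
7. 3167.702ms @ 34/7 + 186.335ms (2/7)
8. 3354.037ms @ 36/7 + 186.335ms (2/7)
9. 3540.373ms @ 38/7 + 186.335ms (2/7)
10. 3726.708ms @ 40/7 + 186.335ms (2/7)
11. 3913.043ms @ 6 + 1304.348ms (2)

note 6 onset = 32/7b = 2981.366ms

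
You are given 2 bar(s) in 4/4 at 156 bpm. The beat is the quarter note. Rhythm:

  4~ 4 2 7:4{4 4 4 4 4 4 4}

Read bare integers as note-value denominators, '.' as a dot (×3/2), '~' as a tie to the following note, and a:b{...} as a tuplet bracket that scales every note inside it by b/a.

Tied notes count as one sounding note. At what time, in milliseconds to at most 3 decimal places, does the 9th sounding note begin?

1. 0.0ms @ 0 + 769.231ms (2)
2. 769.231ms @ 2 + 769.231ms (2)
3. 1538.462ms @ 4 + 219.78ms (4/7)
4. 1758.242ms @ 32/7 + 219.78ms (4/7)
5. 1978.022ms @ 36/7 + 219.78ms (4/7)
6. 2197.802ms @ 40/7 + 219.78ms (4/7)
7. 2417.582ms @ 44/7 + 219.78ms (4/7)
8. 2637.363ms @ 48/7 + 219.78ms (4/7)
9. 2857.143ms @ 52/7 + 219.78ms (4/7)

note 9 onset = 52/7b = 2857.143ms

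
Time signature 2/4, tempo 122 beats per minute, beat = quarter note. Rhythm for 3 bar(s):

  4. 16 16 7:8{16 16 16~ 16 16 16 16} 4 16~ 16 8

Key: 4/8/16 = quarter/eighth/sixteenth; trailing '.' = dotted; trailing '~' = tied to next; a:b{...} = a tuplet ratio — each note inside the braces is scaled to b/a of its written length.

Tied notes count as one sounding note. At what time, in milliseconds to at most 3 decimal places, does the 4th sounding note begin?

1. 0.0ms @ 0 + 737.705ms (3/2)
2. 737.705ms @ 3/2 + 122.951ms (1/4)
3. 860.656ms @ 7/4 + 122.951ms (1/4)
4. 983.607ms @ 2 + 140.515ms (2/7)
5. 1124.122ms @ 16/7 + 140.515ms (2/7)
6. 1264.637ms @ 18/7 + 281.03ms (4/7)
7. 1545.667ms @ 22/7 + 140.515ms (2/7)
8. 1686.183ms @ 24/7 + 140.515ms (2/7)
9. 1826.698ms @ 26/7 + 140.515ms (2/7)
10. 1967.213ms @ 4 + 491.803ms (1)
11. 2459.016ms @ 5 + 245.902ms (1/2)
12. 2704.918ms @ 11/2 + 245.902ms (1/2)

note 4 onset = 2b = 983.607ms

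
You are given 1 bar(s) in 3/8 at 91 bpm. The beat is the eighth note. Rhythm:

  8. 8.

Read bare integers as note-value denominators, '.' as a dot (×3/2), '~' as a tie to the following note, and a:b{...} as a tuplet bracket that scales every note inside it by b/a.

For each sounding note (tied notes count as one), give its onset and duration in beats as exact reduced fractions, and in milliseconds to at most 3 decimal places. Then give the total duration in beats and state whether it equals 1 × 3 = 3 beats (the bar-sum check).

1) 0.0ms=0b +989.011ms=3/2b
2) 989.011ms=3/2b +989.011ms=3/2b
Σ=3b of 3 (91bpm 3/8) — PASS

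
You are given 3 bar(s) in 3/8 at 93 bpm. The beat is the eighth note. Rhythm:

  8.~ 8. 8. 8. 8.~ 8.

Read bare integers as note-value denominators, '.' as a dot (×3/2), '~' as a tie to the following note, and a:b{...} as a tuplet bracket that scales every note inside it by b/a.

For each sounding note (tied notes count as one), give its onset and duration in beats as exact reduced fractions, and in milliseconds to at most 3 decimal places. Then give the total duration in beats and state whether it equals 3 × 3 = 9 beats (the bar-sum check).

1) 0.0ms=0b +1935.484ms=3b
2) 1935.484ms=3b +967.742ms=3/2b
3) 2903.226ms=9/2b +967.742ms=3/2b
4) 3870.968ms=6b +1935.484ms=3b
Σ=9b of 9 (93bpm 3/8) — PASS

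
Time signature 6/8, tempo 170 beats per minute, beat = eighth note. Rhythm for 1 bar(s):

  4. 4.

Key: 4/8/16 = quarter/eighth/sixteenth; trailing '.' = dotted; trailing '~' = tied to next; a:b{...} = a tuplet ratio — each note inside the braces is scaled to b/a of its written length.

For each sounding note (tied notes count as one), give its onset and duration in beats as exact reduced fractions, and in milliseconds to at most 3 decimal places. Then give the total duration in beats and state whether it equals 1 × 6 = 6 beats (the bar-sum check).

1) 0.0ms=0b +1058.824ms=3b
2) 1058.824ms=3b +1058.824ms=3b
Σ=6b of 6 (170bpm 6/8) — PASS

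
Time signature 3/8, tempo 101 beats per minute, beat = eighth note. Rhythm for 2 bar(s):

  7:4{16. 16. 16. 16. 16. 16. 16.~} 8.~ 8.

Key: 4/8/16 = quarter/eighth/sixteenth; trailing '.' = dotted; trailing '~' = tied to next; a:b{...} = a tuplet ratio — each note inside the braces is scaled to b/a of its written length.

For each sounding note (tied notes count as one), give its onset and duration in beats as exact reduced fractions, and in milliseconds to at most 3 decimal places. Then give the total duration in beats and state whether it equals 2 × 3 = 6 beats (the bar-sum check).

1) 0.0ms=0b +254.597ms=3/7b
2) 254.597ms=3/7b +254.597ms=3/7b
3) 509.194ms=6/7b +254.597ms=3/7b
4) 763.791ms=9/7b +254.597ms=3/7b
5) 1018.388ms=12/7b +254.597ms=3/7b
6) 1272.984ms=15/7b +254.597ms=3/7b
7) 1527.581ms=18/7b +2036.775ms=24/7b
Σ=6b of 6 (101bpm 3/8) — PASS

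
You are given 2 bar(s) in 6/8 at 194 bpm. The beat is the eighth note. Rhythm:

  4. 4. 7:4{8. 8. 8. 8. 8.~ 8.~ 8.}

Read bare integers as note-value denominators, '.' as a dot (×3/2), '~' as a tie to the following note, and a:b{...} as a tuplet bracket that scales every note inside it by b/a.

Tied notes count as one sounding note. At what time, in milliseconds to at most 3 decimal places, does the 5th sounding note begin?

1. 0.0ms @ 0 + 927.835ms (3)
2. 927.835ms @ 3 + 927.835ms (3)
3. 1855.67ms @ 6 + 265.096ms (6/7)
4. 2120.766ms @ 48/7 + 265.096ms (6/7)
5. 2385.862ms @ 54/7 + 265.096ms (6/7)
6. 2650.957ms @ 60/7 + 265.096ms (6/7)
7. 2916.053ms @ 66/7 + 795.287ms (18/7)

note 5 onset = 54/7b = 2385.862ms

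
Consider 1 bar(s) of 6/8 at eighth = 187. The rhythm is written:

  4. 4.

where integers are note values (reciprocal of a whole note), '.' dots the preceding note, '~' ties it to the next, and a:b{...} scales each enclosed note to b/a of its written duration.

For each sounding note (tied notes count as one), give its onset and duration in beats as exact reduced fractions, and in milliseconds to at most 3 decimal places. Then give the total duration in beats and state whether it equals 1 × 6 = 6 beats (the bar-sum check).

1) 0.0ms=0b +962.567ms=3b
2) 962.567ms=3b +962.567ms=3b
Σ=6b of 6 (187bpm 6/8) — PASS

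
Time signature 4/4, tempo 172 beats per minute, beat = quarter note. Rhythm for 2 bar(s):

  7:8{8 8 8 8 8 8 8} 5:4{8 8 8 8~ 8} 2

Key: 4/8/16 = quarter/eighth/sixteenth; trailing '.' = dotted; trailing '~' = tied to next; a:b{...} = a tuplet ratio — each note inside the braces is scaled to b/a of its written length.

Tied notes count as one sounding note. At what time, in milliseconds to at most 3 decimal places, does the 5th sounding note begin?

note 5 onset = 16/7b = 797.342ms

1. 0.0ms @ 0 + 199.336ms (4/7)
2. 199.336ms @ 4/7 + 199.336ms (4/7)
3. 398.671ms @ 8/7 + 199.336ms (4/7)
4. 598.007ms @ 12/7 + 199.336ms (4/7)
5. 797.342ms @ 16/7 + 199.336ms (4/7)
6. 996.678ms @ 20/7 + 199.336ms (4/7)
7. 1196.013ms @ 24/7 + 199.336ms (4/7)
8. 1395.349ms @ 4 + 139.535ms (2/5)
9. 1534.884ms @ 22/5 + 139.535ms (2/5)
10. 1674.419ms @ 24/5 + 139.535ms (2/5)
11. 1813.953ms @ 26/5 + 279.07ms (4/5)
12. 2093.023ms @ 6 + 697.674ms (2)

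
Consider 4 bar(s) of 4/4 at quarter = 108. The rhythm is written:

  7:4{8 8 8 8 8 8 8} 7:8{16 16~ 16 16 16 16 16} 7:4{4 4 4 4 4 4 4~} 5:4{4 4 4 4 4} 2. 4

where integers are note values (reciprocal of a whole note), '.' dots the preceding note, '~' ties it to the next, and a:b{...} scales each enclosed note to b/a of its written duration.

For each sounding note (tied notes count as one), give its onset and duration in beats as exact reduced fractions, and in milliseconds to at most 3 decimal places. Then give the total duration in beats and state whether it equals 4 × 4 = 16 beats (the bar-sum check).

1) 0.0ms=0b +158.73ms=2/7b
2) 158.73ms=2/7b +158.73ms=2/7b
3) 317.46ms=4/7b +158.73ms=2/7b
4) 476.19ms=6/7b +158.73ms=2/7b
5) 634.921ms=8/7b +158.73ms=2/7b
6) 793.651ms=10/7b +158.73ms=2/7b
7) 952.381ms=12/7b +158.73ms=2/7b
8) 1111.111ms=2b +158.73ms=2/7b
9) 1269.841ms=16/7b +317.46ms=4/7b
10) 1587.302ms=20/7b +158.73ms=2/7b
11) 1746.032ms=22/7b +158.73ms=2/7b
12) 1904.762ms=24/7b +158.73ms=2/7b
13) 2063.492ms=26/7b +158.73ms=2/7b
14) 2222.222ms=4b +317.46ms=4/7b
15) 2539.683ms=32/7b +317.46ms=4/7b
16) 2857.143ms=36/7b +317.46ms=4/7b
17) 3174.603ms=40/7b +317.46ms=4/7b
18) 3492.063ms=44/7b +317.46ms=4/7b
19) 3809.524ms=48/7b +317.46ms=4/7b
20) 4126.984ms=52/7b +761.905ms=48/35b
21) 4888.889ms=44/5b +444.444ms=4/5b
22) 5333.333ms=48/5b +444.444ms=4/5b
23) 5777.778ms=52/5b +444.444ms=4/5b
24) 6222.222ms=56/5b +444.444ms=4/5b
25) 6666.667ms=12b +1666.667ms=3b
26) 8333.333ms=15b +555.556ms=1b
Σ=16b of 16 (108bpm 4/4) — PASS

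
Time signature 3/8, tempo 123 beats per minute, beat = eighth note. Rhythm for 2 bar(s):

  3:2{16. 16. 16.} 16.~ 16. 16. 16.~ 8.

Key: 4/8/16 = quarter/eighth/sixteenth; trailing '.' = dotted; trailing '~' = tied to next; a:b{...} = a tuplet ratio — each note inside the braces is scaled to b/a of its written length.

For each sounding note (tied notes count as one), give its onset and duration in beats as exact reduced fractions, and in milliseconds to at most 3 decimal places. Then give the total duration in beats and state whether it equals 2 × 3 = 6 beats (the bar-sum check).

1) 0.0ms=0b +243.902ms=1/2b
2) 243.902ms=1/2b +243.902ms=1/2b
3) 487.805ms=1b +243.902ms=1/2b
4) 731.707ms=3/2b +731.707ms=3/2b
5) 1463.415ms=3b +365.854ms=3/4b
6) 1829.268ms=15/4b +1097.561ms=9/4b
Σ=6b of 6 (123bpm 3/8) — PASS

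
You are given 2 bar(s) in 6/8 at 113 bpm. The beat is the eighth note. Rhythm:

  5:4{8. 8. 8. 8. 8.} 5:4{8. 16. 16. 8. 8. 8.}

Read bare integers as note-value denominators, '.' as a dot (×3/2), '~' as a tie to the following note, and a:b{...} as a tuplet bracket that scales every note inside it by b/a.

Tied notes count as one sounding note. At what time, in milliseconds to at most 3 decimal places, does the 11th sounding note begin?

note 11 onset = 54/5b = 5734.513ms

1. 0.0ms @ 0 + 637.168ms (6/5)
2. 637.168ms @ 6/5 + 637.168ms (6/5)
3. 1274.336ms @ 12/5 + 637.168ms (6/5)
4. 1911.504ms @ 18/5 + 637.168ms (6/5)
5. 2548.673ms @ 24/5 + 637.168ms (6/5)
6. 3185.841ms @ 6 + 637.168ms (6/5)
7. 3823.009ms @ 36/5 + 318.584ms (3/5)
8. 4141.593ms @ 39/5 + 318.584ms (3/5)
9. 4460.177ms @ 42/5 + 637.168ms (6/5)
10. 5097.345ms @ 48/5 + 637.168ms (6/5)
11. 5734.513ms @ 54/5 + 637.168ms (6/5)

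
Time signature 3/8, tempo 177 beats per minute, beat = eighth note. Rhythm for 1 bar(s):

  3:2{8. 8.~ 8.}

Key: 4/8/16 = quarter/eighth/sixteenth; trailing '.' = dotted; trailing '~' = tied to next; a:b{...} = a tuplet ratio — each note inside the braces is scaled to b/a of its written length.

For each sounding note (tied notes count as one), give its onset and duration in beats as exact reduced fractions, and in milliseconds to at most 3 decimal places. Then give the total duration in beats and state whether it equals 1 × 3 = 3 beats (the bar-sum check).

1) 0.0ms=0b +338.983ms=1b
2) 338.983ms=1b +677.966ms=2b
Σ=3b of 3 (177bpm 3/8) — PASS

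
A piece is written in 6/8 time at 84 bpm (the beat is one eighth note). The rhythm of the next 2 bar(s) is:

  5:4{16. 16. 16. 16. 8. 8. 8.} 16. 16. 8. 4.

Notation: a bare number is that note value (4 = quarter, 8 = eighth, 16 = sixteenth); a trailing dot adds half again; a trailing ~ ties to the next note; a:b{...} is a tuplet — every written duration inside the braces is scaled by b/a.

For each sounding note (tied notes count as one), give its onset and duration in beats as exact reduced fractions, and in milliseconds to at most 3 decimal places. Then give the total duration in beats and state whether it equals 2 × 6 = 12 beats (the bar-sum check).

1) 0.0ms=0b +428.571ms=3/5b
2) 428.571ms=3/5b +428.571ms=3/5b
3) 857.143ms=6/5b +428.571ms=3/5b
4) 1285.714ms=9/5b +428.571ms=3/5b
5) 1714.286ms=12/5b +857.143ms=6/5b
6) 2571.429ms=18/5b +857.143ms=6/5b
7) 3428.571ms=24/5b +857.143ms=6/5b
8) 4285.714ms=6b +535.714ms=3/4b
9) 4821.429ms=27/4b +535.714ms=3/4b
10) 5357.143ms=15/2b +1071.429ms=3/2b
11) 6428.571ms=9b +2142.857ms=3b
Σ=12b of 12 (84bpm 6/8) — PASS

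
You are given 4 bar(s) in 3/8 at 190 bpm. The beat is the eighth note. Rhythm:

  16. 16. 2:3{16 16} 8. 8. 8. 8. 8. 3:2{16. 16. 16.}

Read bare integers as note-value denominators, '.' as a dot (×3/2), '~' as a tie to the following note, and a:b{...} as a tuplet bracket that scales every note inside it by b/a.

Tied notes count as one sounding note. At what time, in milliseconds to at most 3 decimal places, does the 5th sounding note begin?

note 5 onset = 3b = 947.368ms

1. 0.0ms @ 0 + 236.842ms (3/4)
2. 236.842ms @ 3/4 + 236.842ms (3/4)
3. 473.684ms @ 3/2 + 236.842ms (3/4)
4. 710.526ms @ 9/4 + 236.842ms (3/4)
5. 947.368ms @ 3 + 473.684ms (3/2)
6. 1421.053ms @ 9/2 + 473.684ms (3/2)
7. 1894.737ms @ 6 + 473.684ms (3/2)
8. 2368.421ms @ 15/2 + 473.684ms (3/2)
9. 2842.105ms @ 9 + 473.684ms (3/2)
10. 3315.789ms @ 21/2 + 157.895ms (1/2)
11. 3473.684ms @ 11 + 157.895ms (1/2)
12. 3631.579ms @ 23/2 + 157.895ms (1/2)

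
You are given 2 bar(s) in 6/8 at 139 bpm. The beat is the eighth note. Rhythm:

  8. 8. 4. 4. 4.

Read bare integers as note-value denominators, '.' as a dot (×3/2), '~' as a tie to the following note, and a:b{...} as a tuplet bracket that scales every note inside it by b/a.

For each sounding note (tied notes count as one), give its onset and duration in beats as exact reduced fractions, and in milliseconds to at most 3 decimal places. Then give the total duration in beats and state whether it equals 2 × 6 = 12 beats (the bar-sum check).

1) 0.0ms=0b +647.482ms=3/2b
2) 647.482ms=3/2b +647.482ms=3/2b
3) 1294.964ms=3b +1294.964ms=3b
4) 2589.928ms=6b +1294.964ms=3b
5) 3884.892ms=9b +1294.964ms=3b
Σ=12b of 12 (139bpm 6/8) — PASS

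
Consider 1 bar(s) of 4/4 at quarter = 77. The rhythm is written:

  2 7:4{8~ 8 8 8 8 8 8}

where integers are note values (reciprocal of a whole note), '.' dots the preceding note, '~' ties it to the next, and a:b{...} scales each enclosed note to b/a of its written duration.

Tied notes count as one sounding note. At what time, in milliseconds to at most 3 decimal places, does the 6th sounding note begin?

note 6 onset = 24/7b = 2671.614ms

1. 0.0ms @ 0 + 1558.442ms (2)
2. 1558.442ms @ 2 + 445.269ms (4/7)
3. 2003.711ms @ 18/7 + 222.635ms (2/7)
4. 2226.345ms @ 20/7 + 222.635ms (2/7)
5. 2448.98ms @ 22/7 + 222.635ms (2/7)
6. 2671.614ms @ 24/7 + 222.635ms (2/7)
7. 2894.249ms @ 26/7 + 222.635ms (2/7)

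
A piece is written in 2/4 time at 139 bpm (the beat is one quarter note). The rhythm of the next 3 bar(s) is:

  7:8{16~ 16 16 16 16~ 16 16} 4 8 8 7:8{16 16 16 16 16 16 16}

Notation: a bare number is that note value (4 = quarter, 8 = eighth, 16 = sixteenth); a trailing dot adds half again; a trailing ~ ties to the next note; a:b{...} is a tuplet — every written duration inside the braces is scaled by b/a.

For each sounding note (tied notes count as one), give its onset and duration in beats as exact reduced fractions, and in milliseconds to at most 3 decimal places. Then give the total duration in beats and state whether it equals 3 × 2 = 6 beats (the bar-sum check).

1) 0.0ms=0b +246.66ms=4/7b
2) 246.66ms=4/7b +123.33ms=2/7b
3) 369.99ms=6/7b +123.33ms=2/7b
4) 493.32ms=8/7b +246.66ms=4/7b
5) 739.979ms=12/7b +123.33ms=2/7b
6) 863.309ms=2b +431.655ms=1b
7) 1294.964ms=3b +215.827ms=1/2b
8) 1510.791ms=7/2b +215.827ms=1/2b
9) 1726.619ms=4b +123.33ms=2/7b
10) 1849.949ms=30/7b +123.33ms=2/7b
11) 1973.279ms=32/7b +123.33ms=2/7b
12) 2096.608ms=34/7b +123.33ms=2/7b
13) 2219.938ms=36/7b +123.33ms=2/7b
14) 2343.268ms=38/7b +123.33ms=2/7b
15) 2466.598ms=40/7b +123.33ms=2/7b
Σ=6b of 6 (139bpm 2/4) — PASS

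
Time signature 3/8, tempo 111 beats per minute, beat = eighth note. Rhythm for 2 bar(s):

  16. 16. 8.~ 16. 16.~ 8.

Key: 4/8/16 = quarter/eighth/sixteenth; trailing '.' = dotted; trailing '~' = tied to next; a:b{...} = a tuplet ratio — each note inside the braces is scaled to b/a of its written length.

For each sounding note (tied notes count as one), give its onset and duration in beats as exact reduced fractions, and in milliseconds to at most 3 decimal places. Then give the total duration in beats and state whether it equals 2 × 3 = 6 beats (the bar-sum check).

1) 0.0ms=0b +405.405ms=3/4b
2) 405.405ms=3/4b +405.405ms=3/4b
3) 810.811ms=3/2b +1216.216ms=9/4b
4) 2027.027ms=15/4b +1216.216ms=9/4b
Σ=6b of 6 (111bpm 3/8) — PASS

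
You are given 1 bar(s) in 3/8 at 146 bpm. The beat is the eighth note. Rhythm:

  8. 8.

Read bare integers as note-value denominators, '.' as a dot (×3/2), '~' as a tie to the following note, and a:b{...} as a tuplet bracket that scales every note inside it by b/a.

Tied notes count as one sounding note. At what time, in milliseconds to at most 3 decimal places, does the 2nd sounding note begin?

1. 0.0ms @ 0 + 616.438ms (3/2)
2. 616.438ms @ 3/2 + 616.438ms (3/2)

note 2 onset = 3/2b = 616.438ms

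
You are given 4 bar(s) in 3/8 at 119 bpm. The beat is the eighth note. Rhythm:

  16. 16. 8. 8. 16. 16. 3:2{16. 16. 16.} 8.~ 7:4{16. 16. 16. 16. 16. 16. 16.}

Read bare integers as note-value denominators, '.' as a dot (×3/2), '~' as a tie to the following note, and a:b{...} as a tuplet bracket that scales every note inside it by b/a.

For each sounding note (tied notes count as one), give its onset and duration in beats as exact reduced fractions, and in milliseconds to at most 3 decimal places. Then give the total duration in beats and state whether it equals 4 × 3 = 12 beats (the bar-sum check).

1) 0.0ms=0b +378.151ms=3/4b
2) 378.151ms=3/4b +378.151ms=3/4b
3) 756.303ms=3/2b +756.303ms=3/2b
4) 1512.605ms=3b +756.303ms=3/2b
5) 2268.908ms=9/2b +378.151ms=3/4b
6) 2647.059ms=21/4b +378.151ms=3/4b
7) 3025.21ms=6b +252.101ms=1/2b
8) 3277.311ms=13/2b +252.101ms=1/2b
9) 3529.412ms=7b +252.101ms=1/2b
10) 3781.513ms=15/2b +972.389ms=27/14b
11) 4753.902ms=66/7b +216.086ms=3/7b
12) 4969.988ms=69/7b +216.086ms=3/7b
13) 5186.074ms=72/7b +216.086ms=3/7b
14) 5402.161ms=75/7b +216.086ms=3/7b
15) 5618.247ms=78/7b +216.086ms=3/7b
16) 5834.334ms=81/7b +216.086ms=3/7b
Σ=12b of 12 (119bpm 3/8) — PASS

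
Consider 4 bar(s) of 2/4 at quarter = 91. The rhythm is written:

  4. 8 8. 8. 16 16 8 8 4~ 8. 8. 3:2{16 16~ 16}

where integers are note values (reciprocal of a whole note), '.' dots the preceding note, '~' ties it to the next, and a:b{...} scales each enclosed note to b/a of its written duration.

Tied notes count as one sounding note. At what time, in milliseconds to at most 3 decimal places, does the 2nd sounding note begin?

note 2 onset = 3/2b = 989.011ms

1. 0.0ms @ 0 + 989.011ms (3/2)
2. 989.011ms @ 3/2 + 329.67ms (1/2)
3. 1318.681ms @ 2 + 494.505ms (3/4)
4. 1813.187ms @ 11/4 + 494.505ms (3/4)
5. 2307.692ms @ 7/2 + 164.835ms (1/4)
6. 2472.527ms @ 15/4 + 164.835ms (1/4)
7. 2637.363ms @ 4 + 329.67ms (1/2)
8. 2967.033ms @ 9/2 + 329.67ms (1/2)
9. 3296.703ms @ 5 + 1153.846ms (7/4)
10. 4450.549ms @ 27/4 + 494.505ms (3/4)
11. 4945.055ms @ 15/2 + 109.89ms (1/6)
12. 5054.945ms @ 23/3 + 219.78ms (1/3)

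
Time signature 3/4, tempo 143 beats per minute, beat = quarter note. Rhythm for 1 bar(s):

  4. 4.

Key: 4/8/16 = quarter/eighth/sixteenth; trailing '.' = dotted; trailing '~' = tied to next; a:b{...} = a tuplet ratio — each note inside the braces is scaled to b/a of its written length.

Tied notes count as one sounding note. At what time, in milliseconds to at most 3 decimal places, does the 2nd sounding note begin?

1. 0.0ms @ 0 + 629.371ms (3/2)
2. 629.371ms @ 3/2 + 629.371ms (3/2)

note 2 onset = 3/2b = 629.371ms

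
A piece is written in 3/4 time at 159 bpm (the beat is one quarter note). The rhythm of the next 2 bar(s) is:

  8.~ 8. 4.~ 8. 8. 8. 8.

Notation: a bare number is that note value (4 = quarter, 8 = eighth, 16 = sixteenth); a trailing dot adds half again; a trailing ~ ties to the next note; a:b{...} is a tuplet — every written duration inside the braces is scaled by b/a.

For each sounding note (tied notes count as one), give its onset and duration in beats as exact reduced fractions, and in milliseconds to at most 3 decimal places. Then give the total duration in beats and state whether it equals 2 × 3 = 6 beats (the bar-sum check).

1) 0.0ms=0b +566.038ms=3/2b
2) 566.038ms=3/2b +849.057ms=9/4b
3) 1415.094ms=15/4b +283.019ms=3/4b
4) 1698.113ms=9/2b +283.019ms=3/4b
5) 1981.132ms=21/4b +283.019ms=3/4b
Σ=6b of 6 (159bpm 3/4) — PASS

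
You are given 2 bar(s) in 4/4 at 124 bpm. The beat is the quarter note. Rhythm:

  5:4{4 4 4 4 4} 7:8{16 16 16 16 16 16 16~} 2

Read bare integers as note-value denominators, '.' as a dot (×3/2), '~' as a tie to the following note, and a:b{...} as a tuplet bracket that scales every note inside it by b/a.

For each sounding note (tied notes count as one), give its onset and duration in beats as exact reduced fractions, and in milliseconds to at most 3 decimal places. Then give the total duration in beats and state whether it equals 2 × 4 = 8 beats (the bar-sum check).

1) 0.0ms=0b +387.097ms=4/5b
2) 387.097ms=4/5b +387.097ms=4/5b
3) 774.194ms=8/5b +387.097ms=4/5b
4) 1161.29ms=12/5b +387.097ms=4/5b
5) 1548.387ms=16/5b +387.097ms=4/5b
6) 1935.484ms=4b +138.249ms=2/7b
7) 2073.733ms=30/7b +138.249ms=2/7b
8) 2211.982ms=32/7b +138.249ms=2/7b
9) 2350.23ms=34/7b +138.249ms=2/7b
10) 2488.479ms=36/7b +138.249ms=2/7b
11) 2626.728ms=38/7b +138.249ms=2/7b
12) 2764.977ms=40/7b +1105.991ms=16/7b
Σ=8b of 8 (124bpm 4/4) — PASS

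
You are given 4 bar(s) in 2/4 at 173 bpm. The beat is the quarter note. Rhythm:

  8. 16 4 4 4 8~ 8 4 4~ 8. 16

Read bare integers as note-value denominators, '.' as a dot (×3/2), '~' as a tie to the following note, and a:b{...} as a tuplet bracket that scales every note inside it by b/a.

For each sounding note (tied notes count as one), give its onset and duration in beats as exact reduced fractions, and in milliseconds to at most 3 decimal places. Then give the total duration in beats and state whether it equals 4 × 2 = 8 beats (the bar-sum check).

1) 0.0ms=0b +260.116ms=3/4b
2) 260.116ms=3/4b +86.705ms=1/4b
3) 346.821ms=1b +346.821ms=1b
4) 693.642ms=2b +346.821ms=1b
5) 1040.462ms=3b +346.821ms=1b
6) 1387.283ms=4b +346.821ms=1b
7) 1734.104ms=5b +346.821ms=1b
8) 2080.925ms=6b +606.936ms=7/4b
9) 2687.861ms=31/4b +86.705ms=1/4b
Σ=8b of 8 (173bpm 2/4) — PASS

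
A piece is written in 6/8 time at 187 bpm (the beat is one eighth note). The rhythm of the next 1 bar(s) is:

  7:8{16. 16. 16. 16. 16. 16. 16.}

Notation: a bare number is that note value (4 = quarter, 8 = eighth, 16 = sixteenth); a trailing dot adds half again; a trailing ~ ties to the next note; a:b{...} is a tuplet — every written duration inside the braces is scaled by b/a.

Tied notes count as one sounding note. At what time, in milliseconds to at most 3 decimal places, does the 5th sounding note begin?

1. 0.0ms @ 0 + 275.019ms (6/7)
2. 275.019ms @ 6/7 + 275.019ms (6/7)
3. 550.038ms @ 12/7 + 275.019ms (6/7)
4. 825.057ms @ 18/7 + 275.019ms (6/7)
5. 1100.076ms @ 24/7 + 275.019ms (6/7)
6. 1375.095ms @ 30/7 + 275.019ms (6/7)
7. 1650.115ms @ 36/7 + 275.019ms (6/7)

note 5 onset = 24/7b = 1100.076ms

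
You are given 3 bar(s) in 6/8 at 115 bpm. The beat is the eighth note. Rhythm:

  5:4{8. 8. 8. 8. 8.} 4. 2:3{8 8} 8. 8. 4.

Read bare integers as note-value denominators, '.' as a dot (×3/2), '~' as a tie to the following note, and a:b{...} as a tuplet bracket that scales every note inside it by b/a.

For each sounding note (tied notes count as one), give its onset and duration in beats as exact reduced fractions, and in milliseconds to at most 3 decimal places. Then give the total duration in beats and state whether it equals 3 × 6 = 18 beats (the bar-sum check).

1) 0.0ms=0b +626.087ms=6/5b
2) 626.087ms=6/5b +626.087ms=6/5b
3) 1252.174ms=12/5b +626.087ms=6/5b
4) 1878.261ms=18/5b +626.087ms=6/5b
5) 2504.348ms=24/5b +626.087ms=6/5b
6) 3130.435ms=6b +1565.217ms=3b
7) 4695.652ms=9b +782.609ms=3/2b
8) 5478.261ms=21/2b +782.609ms=3/2b
9) 6260.87ms=12b +782.609ms=3/2b
10) 7043.478ms=27/2b +782.609ms=3/2b
11) 7826.087ms=15b +1565.217ms=3b
Σ=18b of 18 (115bpm 6/8) — PASS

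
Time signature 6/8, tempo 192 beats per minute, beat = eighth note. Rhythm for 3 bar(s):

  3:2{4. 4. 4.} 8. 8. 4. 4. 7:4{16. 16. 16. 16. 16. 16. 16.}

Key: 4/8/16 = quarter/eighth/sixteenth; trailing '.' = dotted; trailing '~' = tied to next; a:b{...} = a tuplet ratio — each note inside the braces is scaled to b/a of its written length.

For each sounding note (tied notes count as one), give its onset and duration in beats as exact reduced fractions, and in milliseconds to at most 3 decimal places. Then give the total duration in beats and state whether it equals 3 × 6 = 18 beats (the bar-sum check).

1) 0.0ms=0b +625.0ms=2b
2) 625.0ms=2b +625.0ms=2b
3) 1250.0ms=4b +625.0ms=2b
4) 1875.0ms=6b +468.75ms=3/2b
5) 2343.75ms=15/2b +468.75ms=3/2b
6) 2812.5ms=9b +937.5ms=3b
7) 3750.0ms=12b +937.5ms=3b
8) 4687.5ms=15b +133.929ms=3/7b
9) 4821.429ms=108/7b +133.929ms=3/7b
10) 4955.357ms=111/7b +133.929ms=3/7b
11) 5089.286ms=114/7b +133.929ms=3/7b
12) 5223.214ms=117/7b +133.929ms=3/7b
13) 5357.143ms=120/7b +133.929ms=3/7b
14) 5491.071ms=123/7b +133.929ms=3/7b
Σ=18b of 18 (192bpm 6/8) — PASS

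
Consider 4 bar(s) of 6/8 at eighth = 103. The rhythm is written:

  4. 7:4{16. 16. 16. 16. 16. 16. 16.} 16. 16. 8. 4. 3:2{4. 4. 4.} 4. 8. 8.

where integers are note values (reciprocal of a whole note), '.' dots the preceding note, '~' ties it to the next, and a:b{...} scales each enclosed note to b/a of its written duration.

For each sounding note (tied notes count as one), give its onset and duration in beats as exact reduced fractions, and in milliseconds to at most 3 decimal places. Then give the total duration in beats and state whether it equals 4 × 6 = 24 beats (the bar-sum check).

1) 0.0ms=0b +1747.573ms=3b
2) 1747.573ms=3b +249.653ms=3/7b
3) 1997.226ms=24/7b +249.653ms=3/7b
4) 2246.879ms=27/7b +249.653ms=3/7b
5) 2496.533ms=30/7b +249.653ms=3/7b
6) 2746.186ms=33/7b +249.653ms=3/7b
7) 2995.839ms=36/7b +249.653ms=3/7b
8) 3245.492ms=39/7b +249.653ms=3/7b
9) 3495.146ms=6b +436.893ms=3/4b
10) 3932.039ms=27/4b +436.893ms=3/4b
11) 4368.932ms=15/2b +873.786ms=3/2b
12) 5242.718ms=9b +1747.573ms=3b
13) 6990.291ms=12b +1165.049ms=2b
14) 8155.34ms=14b +1165.049ms=2b
15) 9320.388ms=16b +1165.049ms=2b
16) 10485.437ms=18b +1747.573ms=3b
17) 12233.01ms=21b +873.786ms=3/2b
18) 13106.796ms=45/2b +873.786ms=3/2b
Σ=24b of 24 (103bpm 6/8) — PASS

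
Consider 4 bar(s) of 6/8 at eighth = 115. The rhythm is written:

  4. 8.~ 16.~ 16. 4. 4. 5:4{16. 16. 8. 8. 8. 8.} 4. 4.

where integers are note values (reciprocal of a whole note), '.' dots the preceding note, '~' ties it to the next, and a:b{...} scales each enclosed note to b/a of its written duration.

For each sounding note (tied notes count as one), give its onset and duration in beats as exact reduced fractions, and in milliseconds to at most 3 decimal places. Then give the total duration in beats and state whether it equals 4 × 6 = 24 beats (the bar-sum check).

1) 0.0ms=0b +1565.217ms=3b
2) 1565.217ms=3b +1565.217ms=3b
3) 3130.435ms=6b +1565.217ms=3b
4) 4695.652ms=9b +1565.217ms=3b
5) 6260.87ms=12b +313.043ms=3/5b
6) 6573.913ms=63/5b +313.043ms=3/5b
7) 6886.957ms=66/5b +626.087ms=6/5b
8) 7513.043ms=72/5b +626.087ms=6/5b
9) 8139.13ms=78/5b +626.087ms=6/5b
10) 8765.217ms=84/5b +626.087ms=6/5b
11) 9391.304ms=18b +1565.217ms=3b
12) 10956.522ms=21b +1565.217ms=3b
Σ=24b of 24 (115bpm 6/8) — PASS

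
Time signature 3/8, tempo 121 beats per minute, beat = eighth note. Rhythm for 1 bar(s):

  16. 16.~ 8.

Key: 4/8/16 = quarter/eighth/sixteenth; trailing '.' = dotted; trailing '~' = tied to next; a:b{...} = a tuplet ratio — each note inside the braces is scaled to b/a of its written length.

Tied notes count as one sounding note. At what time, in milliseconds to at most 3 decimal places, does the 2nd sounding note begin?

1. 0.0ms @ 0 + 371.901ms (3/4)
2. 371.901ms @ 3/4 + 1115.702ms (9/4)

note 2 onset = 3/4b = 371.901ms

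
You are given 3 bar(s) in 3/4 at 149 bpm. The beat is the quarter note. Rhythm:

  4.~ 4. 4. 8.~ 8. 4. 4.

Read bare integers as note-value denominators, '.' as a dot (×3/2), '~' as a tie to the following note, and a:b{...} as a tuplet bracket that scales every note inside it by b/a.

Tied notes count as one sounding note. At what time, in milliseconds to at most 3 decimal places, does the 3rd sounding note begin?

note 3 onset = 9/2b = 1812.081ms

1. 0.0ms @ 0 + 1208.054ms (3)
2. 1208.054ms @ 3 + 604.027ms (3/2)
3. 1812.081ms @ 9/2 + 604.027ms (3/2)
4. 2416.107ms @ 6 + 604.027ms (3/2)
5. 3020.134ms @ 15/2 + 604.027ms (3/2)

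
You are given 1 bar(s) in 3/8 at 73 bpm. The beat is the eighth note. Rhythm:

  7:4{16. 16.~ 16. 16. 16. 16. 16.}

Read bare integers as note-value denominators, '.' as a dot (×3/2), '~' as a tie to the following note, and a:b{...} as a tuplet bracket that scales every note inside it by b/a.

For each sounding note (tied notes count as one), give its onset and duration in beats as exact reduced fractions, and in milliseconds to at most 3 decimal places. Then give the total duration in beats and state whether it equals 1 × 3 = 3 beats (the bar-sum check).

1) 0.0ms=0b +352.25ms=3/7b
2) 352.25ms=3/7b +704.501ms=6/7b
3) 1056.751ms=9/7b +352.25ms=3/7b
4) 1409.002ms=12/7b +352.25ms=3/7b
5) 1761.252ms=15/7b +352.25ms=3/7b
6) 2113.503ms=18/7b +352.25ms=3/7b
Σ=3b of 3 (73bpm 3/8) — PASS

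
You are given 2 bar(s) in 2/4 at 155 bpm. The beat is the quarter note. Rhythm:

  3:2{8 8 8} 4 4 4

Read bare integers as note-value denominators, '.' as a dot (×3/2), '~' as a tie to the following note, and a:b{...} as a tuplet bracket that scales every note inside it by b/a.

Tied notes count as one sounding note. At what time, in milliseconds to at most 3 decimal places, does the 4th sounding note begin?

note 4 onset = 1b = 387.097ms

1. 0.0ms @ 0 + 129.032ms (1/3)
2. 129.032ms @ 1/3 + 129.032ms (1/3)
3. 258.065ms @ 2/3 + 129.032ms (1/3)
4. 387.097ms @ 1 + 387.097ms (1)
5. 774.194ms @ 2 + 387.097ms (1)
6. 1161.29ms @ 3 + 387.097ms (1)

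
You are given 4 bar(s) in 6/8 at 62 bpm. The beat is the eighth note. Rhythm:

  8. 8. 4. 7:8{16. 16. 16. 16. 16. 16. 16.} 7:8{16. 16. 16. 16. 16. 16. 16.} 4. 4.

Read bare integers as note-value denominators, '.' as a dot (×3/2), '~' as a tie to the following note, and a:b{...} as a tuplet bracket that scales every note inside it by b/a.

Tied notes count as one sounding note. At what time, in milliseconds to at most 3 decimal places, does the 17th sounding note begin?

1. 0.0ms @ 0 + 1451.613ms (3/2)
2. 1451.613ms @ 3/2 + 1451.613ms (3/2)
3. 2903.226ms @ 3 + 2903.226ms (3)
4. 5806.452ms @ 6 + 829.493ms (6/7)
5. 6635.945ms @ 48/7 + 829.493ms (6/7)
6. 7465.438ms @ 54/7 + 829.493ms (6/7)
7. 8294.931ms @ 60/7 + 829.493ms (6/7)
8. 9124.424ms @ 66/7 + 829.493ms (6/7)
9. 9953.917ms @ 72/7 + 829.493ms (6/7)
10. 10783.41ms @ 78/7 + 829.493ms (6/7)
11. 11612.903ms @ 12 + 829.493ms (6/7)
12. 12442.396ms @ 90/7 + 829.493ms (6/7)
13. 13271.889ms @ 96/7 + 829.493ms (6/7)
14. 14101.382ms @ 102/7 + 829.493ms (6/7)
15. 14930.876ms @ 108/7 + 829.493ms (6/7)
16. 15760.369ms @ 114/7 + 829.493ms (6/7)
17. 16589.862ms @ 120/7 + 829.493ms (6/7)
18. 17419.355ms @ 18 + 2903.226ms (3)
19. 20322.581ms @ 21 + 2903.226ms (3)

note 17 onset = 120/7b = 16589.862ms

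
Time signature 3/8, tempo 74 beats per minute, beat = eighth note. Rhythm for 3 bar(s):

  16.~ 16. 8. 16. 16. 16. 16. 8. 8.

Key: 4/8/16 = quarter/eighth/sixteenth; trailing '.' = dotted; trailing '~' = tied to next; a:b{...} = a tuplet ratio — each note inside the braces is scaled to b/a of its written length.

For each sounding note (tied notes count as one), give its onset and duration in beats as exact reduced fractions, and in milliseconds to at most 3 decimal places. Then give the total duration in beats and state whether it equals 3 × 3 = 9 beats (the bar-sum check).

1) 0.0ms=0b +1216.216ms=3/2b
2) 1216.216ms=3/2b +1216.216ms=3/2b
3) 2432.432ms=3b +608.108ms=3/4b
4) 3040.541ms=15/4b +608.108ms=3/4b
5) 3648.649ms=9/2b +608.108ms=3/4b
6) 4256.757ms=21/4b +608.108ms=3/4b
7) 4864.865ms=6b +1216.216ms=3/2b
8) 6081.081ms=15/2b +1216.216ms=3/2b
Σ=9b of 9 (74bpm 3/8) — PASS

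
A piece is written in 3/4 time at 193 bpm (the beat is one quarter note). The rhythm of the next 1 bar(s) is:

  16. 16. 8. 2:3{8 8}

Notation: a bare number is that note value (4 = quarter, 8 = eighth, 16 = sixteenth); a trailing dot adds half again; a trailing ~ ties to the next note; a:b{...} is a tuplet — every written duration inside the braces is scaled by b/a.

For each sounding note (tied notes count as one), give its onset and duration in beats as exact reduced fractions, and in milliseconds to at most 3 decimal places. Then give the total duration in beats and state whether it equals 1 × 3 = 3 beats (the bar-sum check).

1) 0.0ms=0b +116.58ms=3/8b
2) 116.58ms=3/8b +116.58ms=3/8b
3) 233.161ms=3/4b +233.161ms=3/4b
4) 466.321ms=3/2b +233.161ms=3/4b
5) 699.482ms=9/4b +233.161ms=3/4b
Σ=3b of 3 (193bpm 3/4) — PASS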